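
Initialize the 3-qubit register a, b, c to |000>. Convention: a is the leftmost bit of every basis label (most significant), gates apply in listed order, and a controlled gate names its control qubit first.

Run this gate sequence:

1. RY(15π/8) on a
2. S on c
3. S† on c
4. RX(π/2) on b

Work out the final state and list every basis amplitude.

The final amplitudes are -sqrt(2)*cos(pi/16)/2 on |000>, 0 on |001>, sqrt(2)*I*cos(pi/16)/2 on |010>, 0 on |011>, sqrt(2)*sin(pi/16)/2 on |100>, 0 on |101>, -sqrt(2)*I*sin(pi/16)/2 on |110>, 0 on |111>. Key observation: gates 2-3 undo each other exactly, leaving only the rest of the circuit to track.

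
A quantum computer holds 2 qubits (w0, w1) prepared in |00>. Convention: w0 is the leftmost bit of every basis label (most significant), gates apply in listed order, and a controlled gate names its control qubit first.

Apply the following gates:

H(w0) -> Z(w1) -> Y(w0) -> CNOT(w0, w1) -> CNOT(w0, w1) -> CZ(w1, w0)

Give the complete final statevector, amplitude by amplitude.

The resulting statevector has amplitude -sqrt(2)*I/2 on |00>, 0 on |01>, sqrt(2)*I/2 on |10>, 0 on |11>.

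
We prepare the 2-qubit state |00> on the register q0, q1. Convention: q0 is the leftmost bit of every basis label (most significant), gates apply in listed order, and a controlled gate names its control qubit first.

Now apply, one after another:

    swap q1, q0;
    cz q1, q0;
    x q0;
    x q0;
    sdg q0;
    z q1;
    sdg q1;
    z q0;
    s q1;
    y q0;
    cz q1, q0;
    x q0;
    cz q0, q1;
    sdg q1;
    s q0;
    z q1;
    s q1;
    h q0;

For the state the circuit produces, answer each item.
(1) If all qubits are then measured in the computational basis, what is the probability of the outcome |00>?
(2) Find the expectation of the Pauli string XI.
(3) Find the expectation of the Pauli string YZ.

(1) Outcome |00> occurs with probability 1/2. Key observation: steps 3-4 multiply out to the identity, so the circuit reduces to the remaining gates.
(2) In the final state, XI has expectation 1.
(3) The observable YZ averages to 0.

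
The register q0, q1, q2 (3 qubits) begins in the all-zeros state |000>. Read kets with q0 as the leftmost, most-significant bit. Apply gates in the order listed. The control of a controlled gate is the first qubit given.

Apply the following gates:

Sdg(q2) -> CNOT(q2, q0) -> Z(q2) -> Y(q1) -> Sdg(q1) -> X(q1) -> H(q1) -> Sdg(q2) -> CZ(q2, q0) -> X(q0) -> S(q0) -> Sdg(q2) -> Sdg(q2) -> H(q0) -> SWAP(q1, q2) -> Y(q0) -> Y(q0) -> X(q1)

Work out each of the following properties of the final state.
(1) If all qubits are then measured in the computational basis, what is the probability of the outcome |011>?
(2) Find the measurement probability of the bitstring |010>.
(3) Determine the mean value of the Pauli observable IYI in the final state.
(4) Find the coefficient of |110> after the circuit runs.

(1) The probability of measuring |011> is 1/4.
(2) The probability of measuring |010> is 1/4.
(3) In the final state, IYI has expectation 0.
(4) |110> carries amplitude -I/2 in the final state.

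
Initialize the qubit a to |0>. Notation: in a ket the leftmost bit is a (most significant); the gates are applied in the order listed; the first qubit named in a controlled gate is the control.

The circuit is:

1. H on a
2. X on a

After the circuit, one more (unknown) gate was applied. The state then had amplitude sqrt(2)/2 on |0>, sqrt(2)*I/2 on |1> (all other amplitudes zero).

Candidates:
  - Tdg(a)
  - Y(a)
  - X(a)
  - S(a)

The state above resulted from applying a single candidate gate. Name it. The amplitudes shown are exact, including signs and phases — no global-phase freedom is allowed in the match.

It was S(a) that produced the state shown.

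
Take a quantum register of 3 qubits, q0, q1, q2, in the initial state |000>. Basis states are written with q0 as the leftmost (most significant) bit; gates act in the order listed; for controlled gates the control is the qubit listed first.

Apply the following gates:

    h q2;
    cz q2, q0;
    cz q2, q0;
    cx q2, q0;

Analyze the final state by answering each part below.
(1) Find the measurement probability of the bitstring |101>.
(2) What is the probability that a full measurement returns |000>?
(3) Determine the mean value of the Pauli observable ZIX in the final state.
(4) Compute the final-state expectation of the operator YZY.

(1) The probability of measuring |101> is 1/2. Key observation: steps 2-3 multiply out to the identity, so the circuit reduces to the remaining gates.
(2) Outcome |000> occurs with probability 1/2.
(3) The observable ZIX averages to 0.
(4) In the final state, YZY has expectation -1.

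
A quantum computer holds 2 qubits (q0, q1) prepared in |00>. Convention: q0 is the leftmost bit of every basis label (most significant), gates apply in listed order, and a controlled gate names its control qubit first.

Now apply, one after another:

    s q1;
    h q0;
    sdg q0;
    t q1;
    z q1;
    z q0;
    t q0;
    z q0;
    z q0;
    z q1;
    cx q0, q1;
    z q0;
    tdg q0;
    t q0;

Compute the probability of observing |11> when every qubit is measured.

Outcome |11> occurs with probability 1/2.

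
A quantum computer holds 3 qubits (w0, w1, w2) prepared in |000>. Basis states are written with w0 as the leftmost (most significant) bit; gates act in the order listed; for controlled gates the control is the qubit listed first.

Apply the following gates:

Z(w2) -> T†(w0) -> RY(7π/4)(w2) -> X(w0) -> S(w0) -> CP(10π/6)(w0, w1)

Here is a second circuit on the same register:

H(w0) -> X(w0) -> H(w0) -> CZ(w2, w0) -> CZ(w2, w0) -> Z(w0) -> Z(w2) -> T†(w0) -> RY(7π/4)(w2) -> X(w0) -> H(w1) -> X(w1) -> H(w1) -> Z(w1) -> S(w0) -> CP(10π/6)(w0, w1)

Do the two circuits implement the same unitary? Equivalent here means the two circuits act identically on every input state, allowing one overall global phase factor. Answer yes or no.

Yes: on every input state the two circuits agree up to one overall phase factor.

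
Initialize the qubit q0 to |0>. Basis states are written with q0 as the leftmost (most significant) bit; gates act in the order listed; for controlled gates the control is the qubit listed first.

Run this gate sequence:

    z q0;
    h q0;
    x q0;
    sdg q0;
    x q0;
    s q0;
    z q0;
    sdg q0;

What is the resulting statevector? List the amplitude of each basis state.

The final amplitudes are -sqrt(2)*I/2 on |0>, -sqrt(2)/2 on |1>.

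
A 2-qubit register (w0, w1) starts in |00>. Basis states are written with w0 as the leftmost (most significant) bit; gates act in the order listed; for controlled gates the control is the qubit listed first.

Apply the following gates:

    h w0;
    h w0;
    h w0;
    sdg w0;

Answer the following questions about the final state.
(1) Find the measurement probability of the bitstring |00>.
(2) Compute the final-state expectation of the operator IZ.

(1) The probability of measuring |00> is 1/2. Key observation: gates 1-2 undo each other exactly, leaving only the rest of the circuit to track.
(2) In the final state, IZ has expectation 1.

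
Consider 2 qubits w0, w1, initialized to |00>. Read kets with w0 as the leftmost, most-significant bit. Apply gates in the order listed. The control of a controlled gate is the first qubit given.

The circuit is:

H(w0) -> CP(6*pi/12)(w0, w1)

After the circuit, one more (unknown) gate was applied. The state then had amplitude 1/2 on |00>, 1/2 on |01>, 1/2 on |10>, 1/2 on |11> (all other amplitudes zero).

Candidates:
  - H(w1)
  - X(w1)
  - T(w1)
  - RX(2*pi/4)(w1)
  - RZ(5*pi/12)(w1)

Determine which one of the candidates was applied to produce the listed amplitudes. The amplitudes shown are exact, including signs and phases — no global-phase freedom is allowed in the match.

It was H(w1) that produced the state shown.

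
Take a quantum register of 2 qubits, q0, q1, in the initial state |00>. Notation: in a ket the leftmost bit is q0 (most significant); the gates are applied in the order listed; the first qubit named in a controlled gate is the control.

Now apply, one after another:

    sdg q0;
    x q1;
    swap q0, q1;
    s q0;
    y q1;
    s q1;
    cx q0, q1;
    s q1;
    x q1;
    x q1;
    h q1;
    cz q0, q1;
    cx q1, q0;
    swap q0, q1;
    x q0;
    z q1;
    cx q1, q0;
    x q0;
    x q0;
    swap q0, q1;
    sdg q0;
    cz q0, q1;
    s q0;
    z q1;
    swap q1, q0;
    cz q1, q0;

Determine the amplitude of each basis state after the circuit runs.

After the circuit, the state carries amplitude sqrt(2)*I/2 on |00>, sqrt(2)*I/2 on |01>, 0 on |10>, 0 on |11>.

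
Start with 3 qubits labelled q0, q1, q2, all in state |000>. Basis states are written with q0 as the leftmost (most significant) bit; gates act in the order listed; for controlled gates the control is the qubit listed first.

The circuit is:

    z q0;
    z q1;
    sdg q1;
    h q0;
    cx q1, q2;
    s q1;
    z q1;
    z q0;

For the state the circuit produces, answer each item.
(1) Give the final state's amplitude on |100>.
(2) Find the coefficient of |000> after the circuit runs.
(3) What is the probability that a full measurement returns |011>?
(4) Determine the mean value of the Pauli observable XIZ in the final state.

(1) The amplitude on |100> is -sqrt(2)/2.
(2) |000> carries amplitude sqrt(2)/2 in the final state.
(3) The probability of measuring |011> is 0.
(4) In the final state, XIZ has expectation -1.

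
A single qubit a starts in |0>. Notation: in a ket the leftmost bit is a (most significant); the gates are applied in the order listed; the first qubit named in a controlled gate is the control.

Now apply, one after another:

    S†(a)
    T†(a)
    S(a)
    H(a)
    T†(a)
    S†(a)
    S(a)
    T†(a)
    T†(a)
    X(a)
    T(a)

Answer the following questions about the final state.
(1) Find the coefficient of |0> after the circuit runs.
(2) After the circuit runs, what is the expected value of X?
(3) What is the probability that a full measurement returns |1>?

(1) The amplitude on |0> is -sqrt(2)*exp(I*pi/4)/2.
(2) The expectation value of X is -1.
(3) A full measurement returns |1> with probability 1/2.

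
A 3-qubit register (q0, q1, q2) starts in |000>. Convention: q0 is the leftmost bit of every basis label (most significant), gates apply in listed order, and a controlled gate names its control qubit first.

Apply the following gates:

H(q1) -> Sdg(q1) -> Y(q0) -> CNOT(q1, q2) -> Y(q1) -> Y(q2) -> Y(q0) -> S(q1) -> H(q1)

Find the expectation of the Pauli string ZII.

The observable ZII averages to 1.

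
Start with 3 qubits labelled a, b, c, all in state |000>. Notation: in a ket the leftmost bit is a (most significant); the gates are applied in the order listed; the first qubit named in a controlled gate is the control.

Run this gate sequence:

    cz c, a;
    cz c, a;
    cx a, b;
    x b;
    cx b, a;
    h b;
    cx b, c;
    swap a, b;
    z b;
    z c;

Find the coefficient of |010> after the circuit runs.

The amplitude on |010> is -sqrt(2)/2. Key observation: gates 1-2 undo each other exactly, leaving only the rest of the circuit to track.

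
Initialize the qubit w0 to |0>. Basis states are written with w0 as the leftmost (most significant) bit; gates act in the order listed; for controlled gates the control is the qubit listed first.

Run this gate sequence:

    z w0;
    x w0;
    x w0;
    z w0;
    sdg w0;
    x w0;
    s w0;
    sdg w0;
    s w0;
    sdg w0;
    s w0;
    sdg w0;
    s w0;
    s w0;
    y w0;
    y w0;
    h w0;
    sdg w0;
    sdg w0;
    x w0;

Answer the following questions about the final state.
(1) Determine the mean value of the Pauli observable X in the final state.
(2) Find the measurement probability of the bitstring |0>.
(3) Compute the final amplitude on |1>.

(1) The expectation value of X is 1. Key observation: steps 7-12 multiply out to the identity, so the circuit reduces to the remaining gates.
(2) Outcome |0> occurs with probability 1/2.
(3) |1> carries amplitude -sqrt(2)/2 in the final state.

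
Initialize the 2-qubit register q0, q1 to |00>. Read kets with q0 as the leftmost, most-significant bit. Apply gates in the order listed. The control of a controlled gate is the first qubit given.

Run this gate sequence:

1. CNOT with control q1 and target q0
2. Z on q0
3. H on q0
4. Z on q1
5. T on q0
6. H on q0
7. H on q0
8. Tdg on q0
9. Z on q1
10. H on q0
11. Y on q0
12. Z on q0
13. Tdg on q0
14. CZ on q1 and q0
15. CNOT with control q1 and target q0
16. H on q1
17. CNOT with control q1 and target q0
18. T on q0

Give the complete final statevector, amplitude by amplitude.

The final amplitudes are 0 on |00>, -sqrt(2)*exp(I*pi/4)/2 on |01>, -sqrt(2)*I/2 on |10>, 0 on |11>. Key observation: gates 3-10 undo each other exactly, leaving only the rest of the circuit to track.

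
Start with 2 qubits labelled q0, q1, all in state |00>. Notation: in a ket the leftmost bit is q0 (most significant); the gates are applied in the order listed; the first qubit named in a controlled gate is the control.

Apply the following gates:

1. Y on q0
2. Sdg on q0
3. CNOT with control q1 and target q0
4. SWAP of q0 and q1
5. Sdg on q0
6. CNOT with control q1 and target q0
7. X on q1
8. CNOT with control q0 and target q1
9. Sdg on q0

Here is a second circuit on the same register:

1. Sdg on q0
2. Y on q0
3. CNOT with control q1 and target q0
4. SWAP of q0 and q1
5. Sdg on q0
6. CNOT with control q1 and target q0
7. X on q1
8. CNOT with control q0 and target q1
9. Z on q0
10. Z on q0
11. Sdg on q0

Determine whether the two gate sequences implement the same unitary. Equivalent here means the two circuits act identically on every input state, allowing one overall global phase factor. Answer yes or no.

No — the two circuits implement different unitaries, even allowing a global phase.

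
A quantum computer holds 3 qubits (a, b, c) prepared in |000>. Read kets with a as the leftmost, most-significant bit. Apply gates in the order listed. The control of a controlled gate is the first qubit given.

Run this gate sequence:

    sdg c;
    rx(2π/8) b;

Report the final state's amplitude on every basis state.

The final amplitudes are sqrt(sqrt(2) + 2)/2 on |000>, -I*sqrt(2 - sqrt(2))/2 on |010>, and 0 on every other basis state.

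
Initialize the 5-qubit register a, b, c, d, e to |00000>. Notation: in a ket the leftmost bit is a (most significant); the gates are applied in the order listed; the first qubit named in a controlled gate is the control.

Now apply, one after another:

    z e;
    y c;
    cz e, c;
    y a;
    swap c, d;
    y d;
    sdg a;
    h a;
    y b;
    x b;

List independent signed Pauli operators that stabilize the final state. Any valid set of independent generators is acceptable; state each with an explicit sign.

The final state is stabilized by the group generated by -XIIII, +IZIII, +IIZII, +IIIZI, +IIIIZ; other independent generating sets are equally valid.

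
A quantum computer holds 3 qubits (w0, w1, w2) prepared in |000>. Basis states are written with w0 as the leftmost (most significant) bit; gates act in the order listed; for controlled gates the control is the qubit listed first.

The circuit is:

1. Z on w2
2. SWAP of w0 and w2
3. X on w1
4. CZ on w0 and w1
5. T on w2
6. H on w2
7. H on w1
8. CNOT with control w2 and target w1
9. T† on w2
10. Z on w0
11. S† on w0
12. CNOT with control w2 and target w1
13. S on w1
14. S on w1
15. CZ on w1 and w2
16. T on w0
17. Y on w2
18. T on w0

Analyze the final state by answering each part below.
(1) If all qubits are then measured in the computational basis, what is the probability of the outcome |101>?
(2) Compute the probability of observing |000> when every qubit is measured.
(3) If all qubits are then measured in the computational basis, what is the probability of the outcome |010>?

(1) A full measurement returns |101> with probability 0.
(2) The probability of measuring |000> is 1/4.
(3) A full measurement returns |010> with probability 1/4.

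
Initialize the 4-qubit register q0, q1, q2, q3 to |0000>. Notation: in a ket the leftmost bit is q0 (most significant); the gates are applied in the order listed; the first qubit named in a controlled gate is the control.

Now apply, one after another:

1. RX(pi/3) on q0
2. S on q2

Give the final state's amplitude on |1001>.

|1001> carries amplitude 0 in the final state.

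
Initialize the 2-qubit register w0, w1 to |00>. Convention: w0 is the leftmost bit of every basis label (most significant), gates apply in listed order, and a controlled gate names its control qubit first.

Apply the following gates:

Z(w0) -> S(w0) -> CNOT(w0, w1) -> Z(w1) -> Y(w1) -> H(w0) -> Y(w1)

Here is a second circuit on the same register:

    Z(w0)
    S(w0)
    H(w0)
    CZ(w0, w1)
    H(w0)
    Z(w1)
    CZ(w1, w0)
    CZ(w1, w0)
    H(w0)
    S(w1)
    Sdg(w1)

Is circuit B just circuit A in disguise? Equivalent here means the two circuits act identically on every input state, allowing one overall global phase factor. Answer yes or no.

No — the two circuits implement different unitaries, even allowing a global phase.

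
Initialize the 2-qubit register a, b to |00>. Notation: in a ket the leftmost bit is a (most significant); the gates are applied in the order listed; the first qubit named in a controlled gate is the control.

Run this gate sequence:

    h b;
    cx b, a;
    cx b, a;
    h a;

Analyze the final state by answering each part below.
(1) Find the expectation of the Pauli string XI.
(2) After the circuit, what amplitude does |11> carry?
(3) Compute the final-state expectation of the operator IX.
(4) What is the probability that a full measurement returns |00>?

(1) The observable XI averages to 1. Key observation: the block from step 2 through step 3 cancels to the identity and can be dropped.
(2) The final state's coefficient on |11> equals 1/2.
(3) In the final state, IX has expectation 1.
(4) Outcome |00> occurs with probability 1/4.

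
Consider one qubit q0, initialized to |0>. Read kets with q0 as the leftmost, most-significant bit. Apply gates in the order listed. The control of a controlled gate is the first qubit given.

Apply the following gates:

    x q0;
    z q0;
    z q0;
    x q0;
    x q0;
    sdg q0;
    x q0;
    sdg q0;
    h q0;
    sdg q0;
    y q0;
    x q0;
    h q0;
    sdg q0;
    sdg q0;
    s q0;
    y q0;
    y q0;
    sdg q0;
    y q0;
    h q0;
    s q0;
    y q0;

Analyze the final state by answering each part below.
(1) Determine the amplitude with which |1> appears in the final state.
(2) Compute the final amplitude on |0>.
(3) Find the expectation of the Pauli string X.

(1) |1> carries amplitude -sqrt(2)/2 in the final state.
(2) The amplitude on |0> is sqrt(2)/2.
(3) The observable X averages to -1.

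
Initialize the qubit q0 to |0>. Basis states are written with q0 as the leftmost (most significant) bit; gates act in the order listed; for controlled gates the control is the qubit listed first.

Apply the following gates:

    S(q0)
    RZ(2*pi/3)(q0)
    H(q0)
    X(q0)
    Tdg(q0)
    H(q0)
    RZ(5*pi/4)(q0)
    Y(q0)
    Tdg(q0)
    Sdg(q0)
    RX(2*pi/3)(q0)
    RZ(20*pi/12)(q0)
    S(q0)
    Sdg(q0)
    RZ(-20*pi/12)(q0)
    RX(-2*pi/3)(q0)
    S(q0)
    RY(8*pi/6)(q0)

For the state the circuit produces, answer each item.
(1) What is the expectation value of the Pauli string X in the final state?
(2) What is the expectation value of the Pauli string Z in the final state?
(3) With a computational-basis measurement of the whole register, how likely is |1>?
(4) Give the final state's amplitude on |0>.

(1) The observable X averages to sqrt(2)/4 + sqrt(6)/4.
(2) The observable Z averages to -sqrt(6)/4 + sqrt(2)/4.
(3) The probability of measuring |1> is -sqrt(2)/8 + sqrt(6)/8 + 1/2.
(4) The final state's coefficient on |0> equals -I*exp(I*pi/24)/4 - sqrt(3)*I*exp(13*I*pi/24)/4 + I*exp(7*I*pi/24)/4 - sqrt(3)*I*exp(19*I*pi/24)/4.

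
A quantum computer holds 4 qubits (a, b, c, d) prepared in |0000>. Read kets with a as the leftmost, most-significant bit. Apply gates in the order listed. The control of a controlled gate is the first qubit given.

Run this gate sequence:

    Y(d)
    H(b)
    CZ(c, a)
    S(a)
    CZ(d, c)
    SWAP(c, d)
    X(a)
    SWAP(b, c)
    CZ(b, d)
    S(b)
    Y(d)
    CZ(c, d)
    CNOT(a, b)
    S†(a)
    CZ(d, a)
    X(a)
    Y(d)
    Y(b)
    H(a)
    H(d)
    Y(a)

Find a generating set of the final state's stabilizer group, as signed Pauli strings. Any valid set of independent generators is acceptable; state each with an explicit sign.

The final state is stabilized by the group generated by -XIII, -IIXI, +IIIX, -IZII; other independent generating sets are equally valid.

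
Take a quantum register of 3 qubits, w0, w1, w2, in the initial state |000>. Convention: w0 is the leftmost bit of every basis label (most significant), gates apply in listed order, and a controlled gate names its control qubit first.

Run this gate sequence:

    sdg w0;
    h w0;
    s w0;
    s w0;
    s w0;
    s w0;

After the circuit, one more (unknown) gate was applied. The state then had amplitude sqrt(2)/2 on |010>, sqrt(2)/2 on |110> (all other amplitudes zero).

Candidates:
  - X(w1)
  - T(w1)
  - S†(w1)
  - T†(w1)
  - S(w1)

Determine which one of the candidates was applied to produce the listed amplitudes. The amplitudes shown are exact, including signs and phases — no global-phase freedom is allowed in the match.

The unique candidate consistent with the amplitudes is X(w1).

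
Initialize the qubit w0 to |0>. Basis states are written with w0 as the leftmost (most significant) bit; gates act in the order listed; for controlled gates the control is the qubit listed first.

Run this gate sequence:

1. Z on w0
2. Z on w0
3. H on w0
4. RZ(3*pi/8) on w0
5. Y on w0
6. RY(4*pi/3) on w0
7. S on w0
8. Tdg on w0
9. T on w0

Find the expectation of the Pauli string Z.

In the final state, Z has expectation sqrt(3)*(1 + exp(3*I*pi/4))*exp(5*I*pi/8)/4.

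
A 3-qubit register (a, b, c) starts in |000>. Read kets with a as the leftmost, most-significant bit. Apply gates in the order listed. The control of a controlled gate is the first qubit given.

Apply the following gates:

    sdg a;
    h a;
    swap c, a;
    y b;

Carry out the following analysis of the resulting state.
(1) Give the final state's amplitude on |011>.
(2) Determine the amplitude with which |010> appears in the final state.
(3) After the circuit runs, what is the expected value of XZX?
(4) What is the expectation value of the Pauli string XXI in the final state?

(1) The final state's coefficient on |011> equals sqrt(2)*I/2.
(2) The amplitude on |010> is sqrt(2)*I/2.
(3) The expectation value of XZX is 0.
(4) The expectation value of XXI is 0.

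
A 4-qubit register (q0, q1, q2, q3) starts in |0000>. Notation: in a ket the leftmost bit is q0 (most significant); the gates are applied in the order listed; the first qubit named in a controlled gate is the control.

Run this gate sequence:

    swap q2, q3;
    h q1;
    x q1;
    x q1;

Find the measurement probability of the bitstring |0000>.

A full measurement returns |0000> with probability 1/2. Key observation: gates 3-4 undo each other exactly, leaving only the rest of the circuit to track.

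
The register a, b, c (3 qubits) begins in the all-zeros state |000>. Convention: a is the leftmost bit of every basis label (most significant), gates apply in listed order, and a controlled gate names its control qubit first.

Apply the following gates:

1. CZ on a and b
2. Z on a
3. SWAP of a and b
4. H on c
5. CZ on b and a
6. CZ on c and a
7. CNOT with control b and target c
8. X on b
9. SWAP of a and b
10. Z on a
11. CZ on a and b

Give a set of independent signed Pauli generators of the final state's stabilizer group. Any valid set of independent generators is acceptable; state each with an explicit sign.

The final state is stabilized by the group generated by +IIX, -ZII, +IZI; other independent generating sets are equally valid.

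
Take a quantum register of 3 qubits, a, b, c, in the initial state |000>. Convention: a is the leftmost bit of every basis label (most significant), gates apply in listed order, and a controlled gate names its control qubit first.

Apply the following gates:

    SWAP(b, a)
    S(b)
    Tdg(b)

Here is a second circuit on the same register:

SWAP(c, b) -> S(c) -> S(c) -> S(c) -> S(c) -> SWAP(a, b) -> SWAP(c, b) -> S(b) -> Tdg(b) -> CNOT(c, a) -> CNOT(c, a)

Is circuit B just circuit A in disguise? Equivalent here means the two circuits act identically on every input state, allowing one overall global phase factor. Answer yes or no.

No, they are not equivalent — no single phase factor reconciles the two unitaries.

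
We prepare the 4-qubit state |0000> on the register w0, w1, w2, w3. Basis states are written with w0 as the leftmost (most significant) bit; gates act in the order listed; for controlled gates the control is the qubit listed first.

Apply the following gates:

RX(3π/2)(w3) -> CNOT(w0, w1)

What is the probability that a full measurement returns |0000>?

Outcome |0000> occurs with probability 1/2.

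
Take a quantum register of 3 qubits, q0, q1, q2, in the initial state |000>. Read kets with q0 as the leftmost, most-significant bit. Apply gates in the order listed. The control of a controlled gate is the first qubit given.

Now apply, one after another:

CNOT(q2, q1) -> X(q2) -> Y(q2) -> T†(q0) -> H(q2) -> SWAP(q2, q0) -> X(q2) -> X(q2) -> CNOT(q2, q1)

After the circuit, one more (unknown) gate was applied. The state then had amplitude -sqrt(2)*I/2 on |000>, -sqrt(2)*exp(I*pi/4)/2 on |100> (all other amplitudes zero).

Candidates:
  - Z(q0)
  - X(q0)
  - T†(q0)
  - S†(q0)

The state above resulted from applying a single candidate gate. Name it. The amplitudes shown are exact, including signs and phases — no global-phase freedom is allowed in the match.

The unique candidate consistent with the amplitudes is T†(q0).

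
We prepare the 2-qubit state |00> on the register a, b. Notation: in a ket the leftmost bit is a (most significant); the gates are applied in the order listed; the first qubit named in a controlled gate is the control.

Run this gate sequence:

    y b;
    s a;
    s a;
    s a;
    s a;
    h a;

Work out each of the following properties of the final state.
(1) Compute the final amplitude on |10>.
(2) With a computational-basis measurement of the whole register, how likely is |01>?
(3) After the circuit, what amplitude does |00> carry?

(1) |10> carries amplitude 0 in the final state.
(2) A full measurement returns |01> with probability 1/2.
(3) The final state's coefficient on |00> equals 0.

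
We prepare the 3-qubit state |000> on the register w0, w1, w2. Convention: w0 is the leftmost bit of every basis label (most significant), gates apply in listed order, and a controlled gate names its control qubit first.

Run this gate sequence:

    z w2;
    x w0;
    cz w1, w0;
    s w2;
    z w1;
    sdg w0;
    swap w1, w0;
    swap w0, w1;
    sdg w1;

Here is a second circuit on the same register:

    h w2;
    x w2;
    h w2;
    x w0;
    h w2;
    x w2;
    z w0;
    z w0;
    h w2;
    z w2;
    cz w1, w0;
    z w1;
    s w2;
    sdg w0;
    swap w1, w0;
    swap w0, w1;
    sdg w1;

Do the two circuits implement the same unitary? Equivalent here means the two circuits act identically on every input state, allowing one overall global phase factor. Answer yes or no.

Yes: on every input state the two circuits agree up to one overall phase factor.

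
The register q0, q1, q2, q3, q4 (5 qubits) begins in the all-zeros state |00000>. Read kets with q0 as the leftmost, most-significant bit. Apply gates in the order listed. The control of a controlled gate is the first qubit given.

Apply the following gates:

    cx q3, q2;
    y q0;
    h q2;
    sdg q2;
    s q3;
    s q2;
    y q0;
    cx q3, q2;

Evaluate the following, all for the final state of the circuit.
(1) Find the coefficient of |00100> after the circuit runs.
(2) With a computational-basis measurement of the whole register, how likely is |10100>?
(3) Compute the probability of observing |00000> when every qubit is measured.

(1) The amplitude on |00100> is sqrt(2)/2.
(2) A full measurement returns |10100> with probability 0.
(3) Outcome |00000> occurs with probability 1/2.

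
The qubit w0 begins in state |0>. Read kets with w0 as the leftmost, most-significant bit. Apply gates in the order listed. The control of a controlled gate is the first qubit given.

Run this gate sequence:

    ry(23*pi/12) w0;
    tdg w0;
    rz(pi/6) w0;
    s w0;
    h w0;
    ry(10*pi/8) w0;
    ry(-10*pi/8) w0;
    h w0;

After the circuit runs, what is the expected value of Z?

The expectation value of Z is sqrt(2)/4 + sqrt(6)/4. Key observation: steps 5-8 multiply out to the identity, so the circuit reduces to the remaining gates.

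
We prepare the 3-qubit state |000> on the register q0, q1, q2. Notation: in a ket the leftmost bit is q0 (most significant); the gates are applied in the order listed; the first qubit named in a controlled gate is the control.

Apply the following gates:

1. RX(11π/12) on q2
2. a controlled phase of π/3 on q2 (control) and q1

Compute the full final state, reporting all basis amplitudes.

The final amplitudes are -sqrt(6 - 3*sqrt(2))/4 + sqrt(sqrt(2) + 2)/4 on |000>, -I*sqrt(3*sqrt(2) + 6)/4 - I*sqrt(2 - sqrt(2))/4 on |001>, and 0 on every other basis state.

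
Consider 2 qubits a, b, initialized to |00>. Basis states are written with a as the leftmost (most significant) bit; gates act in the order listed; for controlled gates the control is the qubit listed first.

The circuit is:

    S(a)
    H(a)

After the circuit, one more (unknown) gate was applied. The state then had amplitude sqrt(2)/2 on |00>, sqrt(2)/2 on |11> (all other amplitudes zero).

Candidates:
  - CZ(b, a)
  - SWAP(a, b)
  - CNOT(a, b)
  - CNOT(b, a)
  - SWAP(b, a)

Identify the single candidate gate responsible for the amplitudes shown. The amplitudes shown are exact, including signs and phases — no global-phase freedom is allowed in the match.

The applied gate was CNOT(a, b).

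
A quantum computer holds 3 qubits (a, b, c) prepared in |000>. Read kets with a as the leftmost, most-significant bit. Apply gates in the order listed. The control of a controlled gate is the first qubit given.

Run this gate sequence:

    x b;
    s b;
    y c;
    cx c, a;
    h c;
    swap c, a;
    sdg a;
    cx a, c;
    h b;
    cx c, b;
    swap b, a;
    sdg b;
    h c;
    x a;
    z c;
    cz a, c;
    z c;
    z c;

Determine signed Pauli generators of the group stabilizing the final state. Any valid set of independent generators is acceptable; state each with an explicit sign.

One valid set of independent stabilizer generators is -XIZ, -IXZ, +ZZX (any independent generating set of the same group is equally correct).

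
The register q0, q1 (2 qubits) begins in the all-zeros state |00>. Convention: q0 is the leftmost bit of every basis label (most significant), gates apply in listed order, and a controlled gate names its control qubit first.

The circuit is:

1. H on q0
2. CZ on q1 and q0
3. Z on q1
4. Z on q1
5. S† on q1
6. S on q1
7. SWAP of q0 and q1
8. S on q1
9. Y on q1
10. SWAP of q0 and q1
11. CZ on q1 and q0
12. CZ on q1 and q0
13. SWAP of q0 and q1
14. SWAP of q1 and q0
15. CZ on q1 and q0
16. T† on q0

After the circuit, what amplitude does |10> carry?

The final state's coefficient on |10> equals sqrt(2)*exp(I*pi/4)/2. Key observation: gates 10-13 undo each other exactly, leaving only the rest of the circuit to track.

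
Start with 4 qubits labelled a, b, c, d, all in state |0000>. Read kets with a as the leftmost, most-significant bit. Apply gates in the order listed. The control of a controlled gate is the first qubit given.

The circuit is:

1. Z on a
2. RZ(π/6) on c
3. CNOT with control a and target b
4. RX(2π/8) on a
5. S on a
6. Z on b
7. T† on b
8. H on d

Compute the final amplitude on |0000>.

|0000> carries amplitude -sqrt(2*sqrt(2) + 4)*exp(11*I*pi/12)/4 in the final state.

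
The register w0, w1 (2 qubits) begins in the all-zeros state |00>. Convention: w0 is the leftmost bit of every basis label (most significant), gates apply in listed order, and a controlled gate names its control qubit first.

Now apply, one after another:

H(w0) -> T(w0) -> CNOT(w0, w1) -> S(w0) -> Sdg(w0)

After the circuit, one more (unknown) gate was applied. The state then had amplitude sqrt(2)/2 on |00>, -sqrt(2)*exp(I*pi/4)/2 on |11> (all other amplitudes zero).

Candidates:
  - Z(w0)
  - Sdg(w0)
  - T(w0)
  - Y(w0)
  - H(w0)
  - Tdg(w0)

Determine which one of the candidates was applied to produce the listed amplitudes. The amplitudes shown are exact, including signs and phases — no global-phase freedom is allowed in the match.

The unique candidate consistent with the amplitudes is Z(w0). Key observation: the block from step 4 through step 5 cancels to the identity and can be dropped.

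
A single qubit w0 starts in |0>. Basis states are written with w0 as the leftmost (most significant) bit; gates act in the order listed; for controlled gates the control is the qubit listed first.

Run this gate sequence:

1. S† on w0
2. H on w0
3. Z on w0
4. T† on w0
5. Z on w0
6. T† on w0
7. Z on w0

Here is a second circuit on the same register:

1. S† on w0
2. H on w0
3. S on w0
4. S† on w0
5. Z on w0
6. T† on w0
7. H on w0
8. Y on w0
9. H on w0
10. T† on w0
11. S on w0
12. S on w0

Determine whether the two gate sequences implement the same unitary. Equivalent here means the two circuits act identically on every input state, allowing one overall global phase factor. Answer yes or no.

No: there is an input state on which the two circuits produce genuinely different outputs (not merely differing by a phase).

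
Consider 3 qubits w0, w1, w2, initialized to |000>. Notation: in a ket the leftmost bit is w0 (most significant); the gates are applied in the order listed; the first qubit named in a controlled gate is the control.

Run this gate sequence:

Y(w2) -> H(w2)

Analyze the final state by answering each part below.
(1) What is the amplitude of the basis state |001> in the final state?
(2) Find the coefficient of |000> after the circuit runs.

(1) |001> carries amplitude -sqrt(2)*I/2 in the final state.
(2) |000> carries amplitude sqrt(2)*I/2 in the final state.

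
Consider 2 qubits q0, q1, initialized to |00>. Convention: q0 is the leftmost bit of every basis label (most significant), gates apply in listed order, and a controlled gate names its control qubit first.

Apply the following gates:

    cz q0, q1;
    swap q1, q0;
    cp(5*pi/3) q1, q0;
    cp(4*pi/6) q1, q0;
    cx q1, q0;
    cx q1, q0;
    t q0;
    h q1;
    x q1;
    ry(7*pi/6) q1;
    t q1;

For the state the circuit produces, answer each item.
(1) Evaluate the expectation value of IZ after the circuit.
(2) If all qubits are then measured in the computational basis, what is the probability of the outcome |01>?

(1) In the final state, IZ has expectation 1/2. Key observation: the block from step 5 through step 6 cancels to the identity and can be dropped.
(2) Outcome |01> occurs with probability 1/4.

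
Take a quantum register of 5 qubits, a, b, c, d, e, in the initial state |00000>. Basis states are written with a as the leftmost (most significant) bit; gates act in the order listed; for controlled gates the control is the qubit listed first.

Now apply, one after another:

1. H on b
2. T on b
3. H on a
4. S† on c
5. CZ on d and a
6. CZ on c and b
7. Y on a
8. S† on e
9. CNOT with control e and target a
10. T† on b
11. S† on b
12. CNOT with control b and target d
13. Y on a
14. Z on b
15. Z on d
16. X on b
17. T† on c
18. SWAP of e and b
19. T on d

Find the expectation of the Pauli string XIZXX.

In the final state, XIZXX has expectation sqrt(2)/2.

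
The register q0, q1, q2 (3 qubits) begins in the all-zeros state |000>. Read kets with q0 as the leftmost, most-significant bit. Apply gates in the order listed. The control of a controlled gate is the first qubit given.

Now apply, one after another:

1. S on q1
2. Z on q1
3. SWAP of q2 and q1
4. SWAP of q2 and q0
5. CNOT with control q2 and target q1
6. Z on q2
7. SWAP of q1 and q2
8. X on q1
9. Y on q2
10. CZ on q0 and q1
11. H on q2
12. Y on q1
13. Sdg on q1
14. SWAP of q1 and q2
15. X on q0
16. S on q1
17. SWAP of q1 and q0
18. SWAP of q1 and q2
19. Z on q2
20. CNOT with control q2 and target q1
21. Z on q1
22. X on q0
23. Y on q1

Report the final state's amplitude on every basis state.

After the circuit, the state carries amplitude -sqrt(2)/2 on |001>, -sqrt(2)*I/2 on |101>, and 0 on every other basis state.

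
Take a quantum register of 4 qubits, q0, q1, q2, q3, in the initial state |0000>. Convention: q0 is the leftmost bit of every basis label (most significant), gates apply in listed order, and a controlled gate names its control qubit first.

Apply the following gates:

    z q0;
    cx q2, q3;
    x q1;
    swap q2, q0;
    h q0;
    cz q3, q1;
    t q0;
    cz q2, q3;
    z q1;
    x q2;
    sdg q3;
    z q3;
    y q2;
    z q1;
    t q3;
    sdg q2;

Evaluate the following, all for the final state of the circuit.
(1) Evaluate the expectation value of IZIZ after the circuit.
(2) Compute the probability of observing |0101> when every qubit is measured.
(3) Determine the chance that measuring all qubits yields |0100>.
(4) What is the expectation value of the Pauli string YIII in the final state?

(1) The observable IZIZ averages to -1.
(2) The probability of measuring |0101> is 0.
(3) Outcome |0100> occurs with probability 1/2.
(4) The expectation value of YIII is sqrt(2)/2.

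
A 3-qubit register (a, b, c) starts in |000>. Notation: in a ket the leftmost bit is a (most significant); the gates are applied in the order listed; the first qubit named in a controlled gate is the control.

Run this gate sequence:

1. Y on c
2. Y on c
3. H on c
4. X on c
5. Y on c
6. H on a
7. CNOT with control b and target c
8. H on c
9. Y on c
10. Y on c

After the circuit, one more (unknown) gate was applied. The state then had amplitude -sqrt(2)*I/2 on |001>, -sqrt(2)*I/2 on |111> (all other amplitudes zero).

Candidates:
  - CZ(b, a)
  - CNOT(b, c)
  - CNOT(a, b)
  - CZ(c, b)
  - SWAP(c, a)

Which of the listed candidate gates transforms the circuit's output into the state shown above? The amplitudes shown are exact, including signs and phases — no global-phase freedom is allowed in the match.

It was CNOT(a, b) that produced the state shown.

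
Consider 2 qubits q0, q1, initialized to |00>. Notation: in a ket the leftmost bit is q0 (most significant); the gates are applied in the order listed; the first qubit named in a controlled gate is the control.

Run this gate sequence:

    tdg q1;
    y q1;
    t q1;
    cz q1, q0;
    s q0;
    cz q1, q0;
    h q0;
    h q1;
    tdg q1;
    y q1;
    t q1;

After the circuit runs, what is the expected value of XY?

The observable XY averages to 1.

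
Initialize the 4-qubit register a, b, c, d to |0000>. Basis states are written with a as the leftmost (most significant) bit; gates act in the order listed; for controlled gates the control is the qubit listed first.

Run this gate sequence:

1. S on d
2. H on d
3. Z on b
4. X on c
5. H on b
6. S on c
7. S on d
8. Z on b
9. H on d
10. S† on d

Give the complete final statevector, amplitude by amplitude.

The final amplitudes are sqrt(2)*(-1 + I)/4 on |0010>, sqrt(2)*(1 - I)/4 on |0011>, sqrt(2)*(1 - I)/4 on |0110>, sqrt(2)*(-1 + I)/4 on |0111>, and 0 on every other basis state.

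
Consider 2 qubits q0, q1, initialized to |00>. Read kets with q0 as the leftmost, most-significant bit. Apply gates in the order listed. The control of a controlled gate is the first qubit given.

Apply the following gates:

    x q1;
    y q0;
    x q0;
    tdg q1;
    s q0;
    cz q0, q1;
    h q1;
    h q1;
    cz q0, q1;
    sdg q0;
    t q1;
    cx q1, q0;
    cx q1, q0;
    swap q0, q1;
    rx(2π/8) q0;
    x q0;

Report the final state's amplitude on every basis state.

The final amplitudes are I*sqrt(sqrt(2) + 2)/2 on |00>, 0 on |01>, sqrt(2 - sqrt(2))/2 on |10>, 0 on |11>. Key observation: gates 4-11 undo each other exactly, leaving only the rest of the circuit to track.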